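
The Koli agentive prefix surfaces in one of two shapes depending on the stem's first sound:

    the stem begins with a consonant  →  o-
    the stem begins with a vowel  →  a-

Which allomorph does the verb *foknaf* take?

o-

Since the first sound of *foknaf* is /f/ (a consonant), it takes o-.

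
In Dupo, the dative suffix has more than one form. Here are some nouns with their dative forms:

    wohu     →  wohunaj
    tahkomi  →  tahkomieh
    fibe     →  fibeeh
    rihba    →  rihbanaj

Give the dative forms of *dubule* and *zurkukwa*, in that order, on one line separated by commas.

Looking at the last vowel of each stem: -eh when the last vowel of the stem is a front vowel (*tahkomi*, *fibe*); -naj when the last vowel of the stem is a back vowel (*wohu*, *rihba*).
*dubule*: last vowel = /e/, a front vowel → -eh → *dubuleeh*.
*zurkukwa*: last vowel = /a/, a back vowel → -naj → *zurkukwanaj*.

dubuleeh, zurkukwanaj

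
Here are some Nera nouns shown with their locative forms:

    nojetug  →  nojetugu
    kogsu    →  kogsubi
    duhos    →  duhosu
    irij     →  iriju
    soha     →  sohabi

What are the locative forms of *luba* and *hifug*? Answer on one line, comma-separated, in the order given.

The suffix is conditioned by the final sound: -u when the stem ends in a consonant (*nojetug*, *duhos*, *irij*); -bi when the stem ends in a vowel (*kogsu*, *soha*).
Since the final sound of *luba* is /a/ (a vowel), it takes -bi, giving *lubabi*.
*hifug* — final sound /g/ (a consonant) → -u → *hifugu*.

lubabi, hifugu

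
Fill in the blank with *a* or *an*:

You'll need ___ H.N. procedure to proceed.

an

The indefinite article is chosen by the initial *sound* of the following word, not its spelling.
The initialism *H.N.* is read letter by letter; the first letter, H, is pronounced /eɪtʃ/, which begins with a vowel sound.
So the article is *an*: You'll need an H.N. procedure to proceed.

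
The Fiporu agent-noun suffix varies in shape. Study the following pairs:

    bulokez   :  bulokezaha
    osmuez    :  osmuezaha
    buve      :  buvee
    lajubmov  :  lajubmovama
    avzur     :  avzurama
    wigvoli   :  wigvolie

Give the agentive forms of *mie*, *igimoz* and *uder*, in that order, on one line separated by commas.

miee, igimozaha, uderama

Looking at the final sound of each stem: -aha when the stem ends in a sibilant (*bulokez*, *osmuez*); -ama when the stem ends in a non-sibilant consonant (*lajubmov*, *avzur*); -e when the stem ends in a vowel (*buve*, *wigvoli*).
The final sound of *mie* is /e/, which is a vowel, so the suffix is -e, giving *miee*.
*igimoz* — final sound /z/ (a sibilant) → -aha → *igimozaha*.
Since the final sound of *uder* is /r/ (a non-sibilant consonant), it takes -ama, giving *uderama*.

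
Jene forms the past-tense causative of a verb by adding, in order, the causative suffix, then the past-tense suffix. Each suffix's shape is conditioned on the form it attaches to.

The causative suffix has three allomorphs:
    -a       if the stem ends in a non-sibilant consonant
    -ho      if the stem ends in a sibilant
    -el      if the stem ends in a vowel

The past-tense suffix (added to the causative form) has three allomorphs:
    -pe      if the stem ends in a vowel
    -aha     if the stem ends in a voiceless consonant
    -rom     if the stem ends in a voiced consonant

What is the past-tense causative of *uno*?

unoelrom

Since the final sound of *uno* is /o/ (a vowel), it takes -el, giving *unoel*.
The causative form *unoel*: final sound = /l/, a voiced consonant → -rom → *unoelrom*.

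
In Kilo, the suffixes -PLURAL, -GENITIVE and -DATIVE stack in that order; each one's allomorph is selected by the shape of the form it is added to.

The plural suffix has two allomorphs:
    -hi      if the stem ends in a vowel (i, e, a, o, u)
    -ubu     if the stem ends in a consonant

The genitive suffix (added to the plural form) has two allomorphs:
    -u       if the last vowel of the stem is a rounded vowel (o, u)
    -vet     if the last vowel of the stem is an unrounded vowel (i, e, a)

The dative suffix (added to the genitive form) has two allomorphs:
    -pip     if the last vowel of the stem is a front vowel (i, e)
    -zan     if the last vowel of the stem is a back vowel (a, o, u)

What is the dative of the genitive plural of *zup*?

*zup* — final sound /p/ (a consonant) → -ubu → *zupubu*.
The last vowel of the plural form *zupubu* is /u/, which is a rounded vowel, so the genitive suffix is -u, giving *zupubuu*.
Since the last vowel of the genitive form *zupubuu* is /u/ (a back vowel), it takes -zan, giving *zupubuuzan*.

zupubuuzan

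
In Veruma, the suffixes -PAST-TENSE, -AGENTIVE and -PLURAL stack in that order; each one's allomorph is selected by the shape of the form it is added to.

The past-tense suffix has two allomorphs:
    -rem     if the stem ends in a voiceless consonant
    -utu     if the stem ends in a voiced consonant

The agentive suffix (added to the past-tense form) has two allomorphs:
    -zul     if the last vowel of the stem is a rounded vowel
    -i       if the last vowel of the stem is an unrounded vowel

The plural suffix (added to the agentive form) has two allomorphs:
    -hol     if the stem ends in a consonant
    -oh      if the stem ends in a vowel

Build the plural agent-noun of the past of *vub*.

Since the final consonant of *vub* is /b/ (voiced), it takes -utu, giving *vubutu*.
The past-tense form *vubutu*: last vowel = /u/, a rounded vowel → -zul → *vubutuzul*.
The agentive form *vubutuzul*: final sound = /l/, a consonant → -hol → *vubutuzulhol*.

vubutuzulhol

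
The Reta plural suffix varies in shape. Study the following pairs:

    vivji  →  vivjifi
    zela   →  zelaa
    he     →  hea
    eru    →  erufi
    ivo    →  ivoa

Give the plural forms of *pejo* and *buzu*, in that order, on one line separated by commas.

The suffix is conditioned by the last vowel: -fi when the last vowel of the stem is a high vowel (*vivji*, *eru*); -a when the last vowel of the stem is a non-high vowel (*zela*, *he*, *ivo*).
Since the last vowel of *pejo* is /o/ (a non-high vowel), it takes -a, giving *pejoa*.
The last vowel of *buzu* is /u/, which is a high vowel, so the suffix is -fi, giving *buzufi*.

pejoa, buzufi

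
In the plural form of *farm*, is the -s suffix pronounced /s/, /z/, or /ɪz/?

/z/

The stem *farm* ends in a voiced non-sibilant sound.
The plural suffix surfaces as /ɪz/ after sibilants, /s/ after other voiceless consonants, and /z/ after other voiced sounds.
So the plural -s on *farm* is pronounced /z/.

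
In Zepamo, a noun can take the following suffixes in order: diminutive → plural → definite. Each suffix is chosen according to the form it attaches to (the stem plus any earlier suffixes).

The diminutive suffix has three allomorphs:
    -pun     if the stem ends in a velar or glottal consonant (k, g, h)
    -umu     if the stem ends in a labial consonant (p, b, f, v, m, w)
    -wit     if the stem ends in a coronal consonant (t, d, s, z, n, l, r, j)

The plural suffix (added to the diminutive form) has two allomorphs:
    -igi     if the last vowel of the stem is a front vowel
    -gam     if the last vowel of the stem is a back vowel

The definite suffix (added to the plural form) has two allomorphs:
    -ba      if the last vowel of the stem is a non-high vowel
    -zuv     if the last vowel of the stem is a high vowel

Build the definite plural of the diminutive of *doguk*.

dogukpungamba

*doguk* — final consonant /k/ (velar/glottal) → -pun → *dogukpun*.
The diminutive form *dogukpun* — last vowel /u/ (a back vowel) → -gam → *dogukpungam*.
The plural form *dogukpungam* — last vowel /a/ (a non-high vowel) → -ba → *dogukpungamba*.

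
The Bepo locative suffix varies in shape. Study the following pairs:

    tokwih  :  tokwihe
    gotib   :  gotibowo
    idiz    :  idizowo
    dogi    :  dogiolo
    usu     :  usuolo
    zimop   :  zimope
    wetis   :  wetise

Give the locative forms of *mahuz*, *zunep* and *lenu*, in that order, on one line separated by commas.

The suffix is conditioned by the final sound: -e when the stem ends in a voiceless consonant (*tokwih*, *zimop*, *wetis*); -owo when the stem ends in a voiced consonant (*gotib*, *idiz*); -olo when the stem ends in a vowel (*dogi*, *usu*).
*mahuz* — final sound /z/ (a voiced consonant) → -owo → *mahuzowo*.
Since the final sound of *zunep* is /p/ (a voiceless consonant), it takes -e, giving *zunepe*.
Since the final sound of *lenu* is /u/ (a vowel), it takes -olo, giving *lenuolo*.

mahuzowo, zunepe, lenuolo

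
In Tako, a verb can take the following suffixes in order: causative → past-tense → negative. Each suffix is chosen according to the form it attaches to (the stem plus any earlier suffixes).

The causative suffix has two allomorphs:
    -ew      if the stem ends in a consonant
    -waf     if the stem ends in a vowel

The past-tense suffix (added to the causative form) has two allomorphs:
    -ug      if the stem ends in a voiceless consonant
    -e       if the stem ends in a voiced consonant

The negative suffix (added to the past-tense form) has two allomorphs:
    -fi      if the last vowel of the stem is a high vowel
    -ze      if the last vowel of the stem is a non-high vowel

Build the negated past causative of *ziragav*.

*ziragav*: final sound = /v/, a consonant → -ew → *ziragavew*.
The causative form *ziragavew* — final consonant /w/ (voiced) → -e → *ziragavewe*.
The last vowel of the past-tense form *ziragavewe* is /e/, which is a non-high vowel, so the negative suffix is -ze, giving *ziragaveweze*.

ziragaveweze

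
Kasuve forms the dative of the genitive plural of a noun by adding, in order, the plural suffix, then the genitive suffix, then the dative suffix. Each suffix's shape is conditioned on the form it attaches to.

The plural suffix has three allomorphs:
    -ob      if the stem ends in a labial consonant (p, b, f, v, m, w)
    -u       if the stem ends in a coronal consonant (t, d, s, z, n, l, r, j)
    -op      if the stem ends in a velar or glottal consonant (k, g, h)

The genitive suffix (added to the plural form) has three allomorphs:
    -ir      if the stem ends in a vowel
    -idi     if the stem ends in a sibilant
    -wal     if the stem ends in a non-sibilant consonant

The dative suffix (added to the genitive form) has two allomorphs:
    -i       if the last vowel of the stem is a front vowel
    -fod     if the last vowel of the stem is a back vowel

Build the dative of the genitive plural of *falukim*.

falukimobwalfod

Since the final consonant of *falukim* is /m/ (labial), it takes -ob, giving *falukimob*.
The final sound of the plural form *falukimob* is /b/, which is a non-sibilant consonant, so the genitive suffix is -wal, giving *falukimobwal*.
The last vowel of the genitive form *falukimobwal* is /a/, which is a back vowel, so the dative suffix is -fod, giving *falukimobwalfod*.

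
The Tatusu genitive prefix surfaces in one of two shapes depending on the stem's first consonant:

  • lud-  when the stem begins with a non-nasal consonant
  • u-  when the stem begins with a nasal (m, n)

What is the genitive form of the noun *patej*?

ludpatej

The first consonant of *patej* is /p/, which is non-nasal, so the prefix is lud-, giving *ludpatej*.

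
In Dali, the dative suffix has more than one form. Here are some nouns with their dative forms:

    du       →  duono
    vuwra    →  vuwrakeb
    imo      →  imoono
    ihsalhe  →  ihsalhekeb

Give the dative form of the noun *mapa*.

The suffix is conditioned by the last vowel: -ono when the last vowel of the stem is a rounded vowel (*du*, *imo*); -keb when the last vowel of the stem is an unrounded vowel (*vuwra*, *ihsalhe*).
The last vowel of *mapa* is /a/, which is an unrounded vowel, so the suffix is -keb, giving *mapakeb*.

mapakeb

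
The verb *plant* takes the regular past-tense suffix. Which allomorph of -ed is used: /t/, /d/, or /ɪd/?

The stem *plant* ends in /t/ or /d/.
The -ed suffix is realized as /ɪd/ after /t, d/; as /t/ after other voiceless consonants; and as /d/ after other voiced sounds.
So -ed on *plant* is pronounced /ɪd/.

/ɪd/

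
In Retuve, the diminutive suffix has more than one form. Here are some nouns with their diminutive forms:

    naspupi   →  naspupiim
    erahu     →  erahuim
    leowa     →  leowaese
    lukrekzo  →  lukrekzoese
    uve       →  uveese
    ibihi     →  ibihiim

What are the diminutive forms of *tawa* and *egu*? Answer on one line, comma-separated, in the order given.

tawaese, eguim

The suffix is conditioned by the last vowel: -im when the last vowel of the stem is a high vowel (*naspupi*, *erahu*, *ibihi*); -ese when the last vowel of the stem is a non-high vowel (*leowa*, *lukrekzo*, *uve*).
The last vowel of *tawa* is /a/, which is a non-high vowel, so the suffix is -ese, giving *tawaese*.
The last vowel of *egu* is /u/, which is a high vowel, so the suffix is -im, giving *eguim*.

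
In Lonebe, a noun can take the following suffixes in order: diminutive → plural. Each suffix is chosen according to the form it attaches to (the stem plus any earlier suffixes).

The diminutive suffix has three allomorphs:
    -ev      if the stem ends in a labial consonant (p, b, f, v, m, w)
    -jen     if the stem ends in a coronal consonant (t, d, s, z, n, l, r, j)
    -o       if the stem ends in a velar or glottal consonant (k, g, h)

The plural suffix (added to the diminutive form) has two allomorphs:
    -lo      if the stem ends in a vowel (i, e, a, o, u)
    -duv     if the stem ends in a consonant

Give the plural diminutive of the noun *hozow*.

hozowevduv

*hozow* — final consonant /w/ (labial) → -ev → *hozowev*.
The diminutive form *hozowev*: final sound = /v/, a consonant → -duv → *hozowevduv*.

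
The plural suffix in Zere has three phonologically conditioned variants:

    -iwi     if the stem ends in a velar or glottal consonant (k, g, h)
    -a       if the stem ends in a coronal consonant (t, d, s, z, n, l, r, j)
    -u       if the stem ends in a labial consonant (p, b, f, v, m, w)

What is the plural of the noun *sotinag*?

sotinagiwi

*sotinag* — final consonant /g/ (velar/glottal) → -iwi → *sotinagiwi*.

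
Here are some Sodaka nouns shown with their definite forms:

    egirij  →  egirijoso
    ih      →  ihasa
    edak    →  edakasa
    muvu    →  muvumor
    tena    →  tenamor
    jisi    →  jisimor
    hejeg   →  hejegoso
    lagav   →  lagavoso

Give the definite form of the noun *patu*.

The pattern is voicing of the final sound: -asa when the stem ends in a voiceless consonant (*ih*, *edak*); -oso when the stem ends in a voiced consonant (*egirij*, *hejeg*, *lagav*); -mor when the stem ends in a vowel (*muvu*, *tena*, *jisi*).
The final sound of *patu* is /u/, which is a vowel, so the suffix is -mor, giving *patumor*.

patumor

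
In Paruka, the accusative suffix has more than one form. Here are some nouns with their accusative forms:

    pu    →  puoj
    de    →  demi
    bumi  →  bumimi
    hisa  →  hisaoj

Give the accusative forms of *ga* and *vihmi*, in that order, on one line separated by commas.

The alternation tracks the last vowel of the stem — -mi when the last vowel of the stem is a front vowel (*de*, *bumi*); -oj when the last vowel of the stem is a back vowel (*pu*, *hisa*).
Since the last vowel of *ga* is /a/ (a back vowel), it takes -oj, giving *gaoj*.
Since the last vowel of *vihmi* is /i/ (a front vowel), it takes -mi, giving *vihmimi*.

gaoj, vihmimi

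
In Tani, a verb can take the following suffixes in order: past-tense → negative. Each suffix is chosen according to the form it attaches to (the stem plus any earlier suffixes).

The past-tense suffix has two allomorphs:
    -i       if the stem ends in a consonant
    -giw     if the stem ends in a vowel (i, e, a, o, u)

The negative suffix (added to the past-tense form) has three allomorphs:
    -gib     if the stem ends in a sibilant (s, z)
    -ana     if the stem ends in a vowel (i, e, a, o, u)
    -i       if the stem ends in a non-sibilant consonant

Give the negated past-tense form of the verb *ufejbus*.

ufejbusiana

*ufejbus* — final sound /s/ (a consonant) → -i → *ufejbusi*.
The past-tense form *ufejbusi* — final sound /i/ (a vowel) → -ana → *ufejbusiana*.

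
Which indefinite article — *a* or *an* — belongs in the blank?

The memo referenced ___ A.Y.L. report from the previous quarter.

The indefinite article is chosen by the initial *sound* of the following word, not its spelling.
The initialism *A.Y.L.* is read letter by letter; the first letter, A, is pronounced /eɪ/, which begins with a vowel sound.
So the article is *an*: The memo referenced an A.Y.L. report from the previous quarter.

an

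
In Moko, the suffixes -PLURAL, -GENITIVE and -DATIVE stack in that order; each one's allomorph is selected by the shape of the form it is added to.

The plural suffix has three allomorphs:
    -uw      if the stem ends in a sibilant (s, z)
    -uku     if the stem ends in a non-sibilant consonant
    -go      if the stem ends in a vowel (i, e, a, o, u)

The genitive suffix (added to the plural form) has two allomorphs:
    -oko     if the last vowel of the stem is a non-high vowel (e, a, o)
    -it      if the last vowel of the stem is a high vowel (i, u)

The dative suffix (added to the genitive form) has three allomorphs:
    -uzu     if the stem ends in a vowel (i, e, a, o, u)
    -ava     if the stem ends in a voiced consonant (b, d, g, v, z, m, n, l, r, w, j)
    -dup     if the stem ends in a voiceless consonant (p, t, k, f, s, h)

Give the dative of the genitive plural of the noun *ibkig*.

The final sound of *ibkig* is /g/, which is a non-sibilant consonant, so the plural suffix is -uku, giving *ibkiguku*.
Since the last vowel of the plural form *ibkiguku* is /u/ (a high vowel), it takes -it, giving *ibkigukuit*.
Since the final sound of the genitive form *ibkigukuit* is /t/ (a voiceless consonant), it takes -dup, giving *ibkigukuitdup*.

ibkigukuitdup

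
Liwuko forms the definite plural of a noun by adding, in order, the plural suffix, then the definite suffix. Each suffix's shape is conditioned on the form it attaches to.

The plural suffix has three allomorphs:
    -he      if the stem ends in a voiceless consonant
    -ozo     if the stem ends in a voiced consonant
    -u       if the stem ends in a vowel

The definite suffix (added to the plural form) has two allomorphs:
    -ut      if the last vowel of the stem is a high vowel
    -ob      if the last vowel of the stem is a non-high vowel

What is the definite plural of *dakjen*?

*dakjen* — final sound /n/ (a voiced consonant) → -ozo → *dakjenozo*.
The plural form *dakjenozo*: last vowel = /o/, a non-high vowel → -ob → *dakjenozoob*.

dakjenozoob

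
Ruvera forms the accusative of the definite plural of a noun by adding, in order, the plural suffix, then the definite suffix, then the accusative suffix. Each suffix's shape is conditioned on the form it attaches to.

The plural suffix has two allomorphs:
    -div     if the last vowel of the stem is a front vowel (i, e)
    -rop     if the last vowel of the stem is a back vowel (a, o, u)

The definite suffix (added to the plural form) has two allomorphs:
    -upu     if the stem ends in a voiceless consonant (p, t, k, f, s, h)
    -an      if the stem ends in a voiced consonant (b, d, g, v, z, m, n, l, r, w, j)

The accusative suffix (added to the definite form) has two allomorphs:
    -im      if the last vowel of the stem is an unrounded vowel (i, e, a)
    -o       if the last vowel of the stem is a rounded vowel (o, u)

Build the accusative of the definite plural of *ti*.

*ti* — last vowel /i/ (a front vowel) → -div → *tidiv*.
Since the final consonant of the plural form *tidiv* is /v/ (voiced), it takes -an, giving *tidivan*.
Since the last vowel of the definite form *tidivan* is /a/ (an unrounded vowel), it takes -im, giving *tidivanim*.

tidivanim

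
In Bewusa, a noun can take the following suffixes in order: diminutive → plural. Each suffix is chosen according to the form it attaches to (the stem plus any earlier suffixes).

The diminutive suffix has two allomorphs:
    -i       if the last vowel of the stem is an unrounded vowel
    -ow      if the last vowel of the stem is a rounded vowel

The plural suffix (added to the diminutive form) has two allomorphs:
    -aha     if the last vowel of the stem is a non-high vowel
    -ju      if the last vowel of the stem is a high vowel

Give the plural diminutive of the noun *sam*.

samiju

Since the last vowel of *sam* is /a/ (an unrounded vowel), it takes -i, giving *sami*.
The last vowel of the diminutive form *sami* is /i/, which is a high vowel, so the plural suffix is -ju, giving *samiju*.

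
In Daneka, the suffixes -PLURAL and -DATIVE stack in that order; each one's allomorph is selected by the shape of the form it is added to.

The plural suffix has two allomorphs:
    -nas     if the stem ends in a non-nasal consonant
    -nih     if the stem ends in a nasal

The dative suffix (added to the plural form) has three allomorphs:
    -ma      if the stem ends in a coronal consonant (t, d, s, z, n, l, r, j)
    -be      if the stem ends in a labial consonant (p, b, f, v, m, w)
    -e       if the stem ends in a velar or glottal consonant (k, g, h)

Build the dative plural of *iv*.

ivnasma

*iv*: final consonant = /v/, non-nasal → -nas → *ivnas*.
The final consonant of the plural form *ivnas* is /s/, which is coronal, so the dative suffix is -ma, giving *ivnasma*.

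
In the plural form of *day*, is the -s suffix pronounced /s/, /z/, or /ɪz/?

/z/

The stem *day* ends in a voiced non-sibilant sound.
The plural suffix surfaces as /ɪz/ after sibilants, /s/ after other voiceless consonants, and /z/ after other voiced sounds.
So the plural -s on *day* is pronounced /z/.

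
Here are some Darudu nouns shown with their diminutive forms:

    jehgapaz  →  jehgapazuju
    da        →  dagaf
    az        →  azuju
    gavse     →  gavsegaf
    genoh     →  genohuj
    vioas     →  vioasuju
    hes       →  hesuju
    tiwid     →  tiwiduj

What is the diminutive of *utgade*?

The suffix is conditioned by the final sound: -uju when the stem ends in a sibilant (*jehgapaz*, *az*, *vioas*, *hes*); -uj when the stem ends in a non-sibilant consonant (*genoh*, *tiwid*); -gaf when the stem ends in a vowel (*da*, *gavse*).
*utgade*: final sound = /e/, a vowel → -gaf → *utgadegaf*.

utgadegaf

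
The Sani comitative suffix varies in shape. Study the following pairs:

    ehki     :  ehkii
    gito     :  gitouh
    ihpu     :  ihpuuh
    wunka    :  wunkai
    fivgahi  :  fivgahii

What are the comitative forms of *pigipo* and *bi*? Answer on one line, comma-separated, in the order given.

pigipouh, bii

The pattern is rounding harmony: -uh when the last vowel of the stem is a rounded vowel (*gito*, *ihpu*); -i when the last vowel of the stem is an unrounded vowel (*ehki*, *wunka*, *fivgahi*).
The last vowel of *pigipo* is /o/, which is a rounded vowel, so the suffix is -uh, giving *pigipouh*.
The last vowel of *bi* is /i/, which is an unrounded vowel, so the suffix is -i, giving *bii*.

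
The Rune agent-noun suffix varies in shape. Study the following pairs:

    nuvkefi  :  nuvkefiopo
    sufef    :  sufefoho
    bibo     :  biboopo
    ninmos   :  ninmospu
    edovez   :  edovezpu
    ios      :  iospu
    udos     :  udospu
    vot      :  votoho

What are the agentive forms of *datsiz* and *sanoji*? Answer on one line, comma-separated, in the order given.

datsizpu, sanojiopo

Looking at the final sound of each stem: -pu when the stem ends in a sibilant (*ninmos*, *edovez*, *ios*, *udos*); -oho when the stem ends in a non-sibilant consonant (*sufef*, *vot*); -opo when the stem ends in a vowel (*nuvkefi*, *bibo*).
*datsiz*: final sound = /z/, a sibilant → -pu → *datsizpu*.
*sanoji*: final sound = /i/, a vowel → -opo → *sanojiopo*.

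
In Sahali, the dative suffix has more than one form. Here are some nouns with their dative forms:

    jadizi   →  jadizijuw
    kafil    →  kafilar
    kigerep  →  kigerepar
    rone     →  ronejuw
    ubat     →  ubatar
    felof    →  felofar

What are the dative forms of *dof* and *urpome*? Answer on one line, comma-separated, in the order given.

dofar, urpomejuw

The alternation tracks the final sound of the stem — -ar when the stem ends in a consonant (*kafil*, *kigerep*, *ubat*, *felof*); -juw when the stem ends in a vowel (*jadizi*, *rone*).
The final sound of *dof* is /f/, which is a consonant, so the suffix is -ar, giving *dofar*.
*urpome*: final sound = /e/, a vowel → -juw → *urpomejuw*.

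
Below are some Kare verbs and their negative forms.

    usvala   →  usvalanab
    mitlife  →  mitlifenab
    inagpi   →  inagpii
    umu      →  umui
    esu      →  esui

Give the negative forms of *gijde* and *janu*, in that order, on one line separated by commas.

gijdenab, janui

The suffix is conditioned by the last vowel: -i when the last vowel of the stem is a high vowel (*inagpi*, *umu*, *esu*); -nab when the last vowel of the stem is a non-high vowel (*usvala*, *mitlife*).
Since the last vowel of *gijde* is /e/ (a non-high vowel), it takes -nab, giving *gijdenab*.
*janu*: last vowel = /u/, a high vowel → -i → *janui*.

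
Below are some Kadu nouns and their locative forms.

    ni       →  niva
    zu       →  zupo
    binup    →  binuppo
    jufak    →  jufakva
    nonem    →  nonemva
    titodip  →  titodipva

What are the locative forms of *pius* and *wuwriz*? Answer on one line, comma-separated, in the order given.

Looking at the last vowel of each stem: -po when the last vowel of the stem is a rounded vowel (*zu*, *binup*); -va when the last vowel of the stem is an unrounded vowel (*ni*, *jufak*, *nonem*, *titodip*).
*pius*: last vowel = /u/, a rounded vowel → -po → *piuspo*.
*wuwriz* — last vowel /i/ (an unrounded vowel) → -va → *wuwrizva*.

piuspo, wuwrizva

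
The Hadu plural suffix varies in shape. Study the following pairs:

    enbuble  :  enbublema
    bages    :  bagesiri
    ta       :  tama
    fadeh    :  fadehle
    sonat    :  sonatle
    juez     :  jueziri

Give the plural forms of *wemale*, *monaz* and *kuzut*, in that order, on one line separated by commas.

The pattern is sibilance of the final sound: -iri when the stem ends in a sibilant (*bages*, *juez*); -le when the stem ends in a non-sibilant consonant (*fadeh*, *sonat*); -ma when the stem ends in a vowel (*enbuble*, *ta*).
The final sound of *wemale* is /e/, which is a vowel, so the suffix is -ma, giving *wemalema*.
*monaz*: final sound = /z/, a sibilant → -iri → *monaziri*.
Since the final sound of *kuzut* is /t/ (a non-sibilant consonant), it takes -le, giving *kuzutle*.

wemalema, monaziri, kuzutle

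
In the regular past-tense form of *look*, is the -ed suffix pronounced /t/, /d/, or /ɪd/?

/t/

The stem *look* ends in a voiceless consonant other than /t/.
The -ed suffix is realized as /ɪd/ after /t, d/; as /t/ after other voiceless consonants; and as /d/ after other voiced sounds.
So -ed on *look* is pronounced /t/.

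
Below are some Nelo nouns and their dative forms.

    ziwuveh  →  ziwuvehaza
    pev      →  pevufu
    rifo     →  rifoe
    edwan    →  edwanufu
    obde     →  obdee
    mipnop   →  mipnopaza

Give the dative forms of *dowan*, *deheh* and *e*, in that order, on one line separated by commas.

The alternation tracks the final sound of the stem — -aza when the stem ends in a voiceless consonant (*ziwuveh*, *mipnop*); -ufu when the stem ends in a voiced consonant (*pev*, *edwan*); -e when the stem ends in a vowel (*rifo*, *obde*).
The final sound of *dowan* is /n/, which is a voiced consonant, so the suffix is -ufu, giving *dowanufu*.
The final sound of *deheh* is /h/, which is a voiceless consonant, so the suffix is -aza, giving *dehehaza*.
*e*: final sound = /e/, a vowel → -e → *ee*.

dowanufu, dehehaza, ee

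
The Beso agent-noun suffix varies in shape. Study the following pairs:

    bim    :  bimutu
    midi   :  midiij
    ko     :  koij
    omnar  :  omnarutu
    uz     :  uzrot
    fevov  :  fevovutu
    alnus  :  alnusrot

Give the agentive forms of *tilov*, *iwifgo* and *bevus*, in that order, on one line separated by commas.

tilovutu, iwifgoij, bevusrot

The pattern is sibilance of the final sound: -rot when the stem ends in a sibilant (*uz*, *alnus*); -utu when the stem ends in a non-sibilant consonant (*bim*, *omnar*, *fevov*); -ij when the stem ends in a vowel (*midi*, *ko*).
*tilov* — final sound /v/ (a non-sibilant consonant) → -utu → *tilovutu*.
*iwifgo* — final sound /o/ (a vowel) → -ij → *iwifgoij*.
*bevus*: final sound = /s/, a sibilant → -rot → *bevusrot*.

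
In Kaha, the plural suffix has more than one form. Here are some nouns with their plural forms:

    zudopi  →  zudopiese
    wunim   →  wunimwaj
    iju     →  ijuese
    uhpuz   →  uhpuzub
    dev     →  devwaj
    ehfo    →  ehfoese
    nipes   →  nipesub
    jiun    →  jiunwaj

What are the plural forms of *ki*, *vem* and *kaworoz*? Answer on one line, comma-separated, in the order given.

kiese, vemwaj, kaworozub

Looking at the final sound of each stem: -ub when the stem ends in a sibilant (*uhpuz*, *nipes*); -waj when the stem ends in a non-sibilant consonant (*wunim*, *dev*, *jiun*); -ese when the stem ends in a vowel (*zudopi*, *iju*, *ehfo*).
*ki*: final sound = /i/, a vowel → -ese → *kiese*.
The final sound of *vem* is /m/, which is a non-sibilant consonant, so the suffix is -waj, giving *vemwaj*.
Since the final sound of *kaworoz* is /z/ (a sibilant), it takes -ub, giving *kaworozub*.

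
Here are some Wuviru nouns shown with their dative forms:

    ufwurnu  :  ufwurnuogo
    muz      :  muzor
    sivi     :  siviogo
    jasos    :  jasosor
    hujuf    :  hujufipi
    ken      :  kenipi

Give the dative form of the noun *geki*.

gekiogo

Looking at the final sound of each stem: -or when the stem ends in a sibilant (*muz*, *jasos*); -ipi when the stem ends in a non-sibilant consonant (*hujuf*, *ken*); -ogo when the stem ends in a vowel (*ufwurnu*, *sivi*).
The final sound of *geki* is /i/, which is a vowel, so the suffix is -ogo, giving *gekiogo*.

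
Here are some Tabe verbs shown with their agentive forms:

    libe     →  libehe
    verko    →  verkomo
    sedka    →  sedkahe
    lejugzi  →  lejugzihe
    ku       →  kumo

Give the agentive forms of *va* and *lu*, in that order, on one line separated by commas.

The suffix is conditioned by the last vowel: -mo when the last vowel of the stem is a rounded vowel (*verko*, *ku*); -he when the last vowel of the stem is an unrounded vowel (*libe*, *sedka*, *lejugzi*).
Since the last vowel of *va* is /a/ (an unrounded vowel), it takes -he, giving *vahe*.
*lu*: last vowel = /u/, a rounded vowel → -mo → *lumo*.

vahe, lumo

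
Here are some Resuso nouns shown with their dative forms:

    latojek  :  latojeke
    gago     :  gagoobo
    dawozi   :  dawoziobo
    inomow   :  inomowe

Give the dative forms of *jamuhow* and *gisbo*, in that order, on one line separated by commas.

The pattern is consonant vs. vowel: -e when the stem ends in a consonant (*latojek*, *inomow*); -obo when the stem ends in a vowel (*gago*, *dawozi*).
The final sound of *jamuhow* is /w/, which is a consonant, so the suffix is -e, giving *jamuhowe*.
The final sound of *gisbo* is /o/, which is a vowel, so the suffix is -obo, giving *gisboobo*.

jamuhowe, gisboobo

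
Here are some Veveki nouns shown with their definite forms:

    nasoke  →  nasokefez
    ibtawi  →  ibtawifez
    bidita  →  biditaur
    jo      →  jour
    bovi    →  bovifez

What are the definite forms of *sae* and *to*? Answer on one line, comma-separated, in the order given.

Looking at the last vowel of each stem: -fez when the last vowel of the stem is a front vowel (*nasoke*, *ibtawi*, *bovi*); -ur when the last vowel of the stem is a back vowel (*bidita*, *jo*).
*sae* — last vowel /e/ (a front vowel) → -fez → *saefez*.
Since the last vowel of *to* is /o/ (a back vowel), it takes -ur, giving *tour*.

saefez, tour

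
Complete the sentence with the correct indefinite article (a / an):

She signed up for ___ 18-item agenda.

The indefinite article is chosen by the initial *sound* of the following word, not its spelling.
The number *18* is spoken "eighteen", beginning with /ˌeɪˈtiːn/ — a vowel sound.
So the article is *an*: She signed up for an 18-item agenda.

an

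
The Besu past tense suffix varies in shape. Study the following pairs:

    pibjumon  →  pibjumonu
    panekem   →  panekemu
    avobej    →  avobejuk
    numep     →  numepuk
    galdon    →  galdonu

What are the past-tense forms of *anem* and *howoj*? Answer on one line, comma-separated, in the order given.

The alternation tracks the final consonant of the stem — -u when the stem ends in a nasal (*pibjumon*, *panekem*, *galdon*); -uk when the stem ends in a non-nasal consonant (*avobej*, *numep*).
*anem* — final consonant /m/ (a nasal) → -u → *anemu*.
*howoj*: final consonant = /j/, non-nasal → -uk → *howojuk*.

anemu, howojuk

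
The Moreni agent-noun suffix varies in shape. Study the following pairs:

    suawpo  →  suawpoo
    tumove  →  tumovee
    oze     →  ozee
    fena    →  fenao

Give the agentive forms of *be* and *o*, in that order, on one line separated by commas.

Looking at the last vowel of each stem: -e when the last vowel of the stem is a front vowel (*tumove*, *oze*); -o when the last vowel of the stem is a back vowel (*suawpo*, *fena*).
*be* — last vowel /e/ (a front vowel) → -e → *bee*.
*o*: last vowel = /o/, a back vowel → -o → *oo*.

bee, oo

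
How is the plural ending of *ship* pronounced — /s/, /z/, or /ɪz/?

/s/

The stem *ship* ends in a voiceless non-sibilant consonant.
The plural suffix surfaces as /ɪz/ after sibilants, /s/ after other voiceless consonants, and /z/ after other voiced sounds.
So the plural -s on *ship* is pronounced /s/.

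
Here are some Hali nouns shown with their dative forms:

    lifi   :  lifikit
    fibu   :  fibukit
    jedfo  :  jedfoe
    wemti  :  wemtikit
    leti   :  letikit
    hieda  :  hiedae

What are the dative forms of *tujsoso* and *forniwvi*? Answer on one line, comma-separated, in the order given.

The pattern is height harmony: -kit when the last vowel of the stem is a high vowel (*lifi*, *fibu*, *wemti*, *leti*); -e when the last vowel of the stem is a non-high vowel (*jedfo*, *hieda*).
*tujsoso*: last vowel = /o/, a non-high vowel → -e → *tujsosoe*.
*forniwvi*: last vowel = /i/, a high vowel → -kit → *forniwvikit*.

tujsosoe, forniwvikit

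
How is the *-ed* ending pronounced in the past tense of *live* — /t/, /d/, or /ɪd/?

The stem *live* ends in a voiced sound other than /d/.
The -ed suffix is realized as /ɪd/ after /t, d/; as /t/ after other voiceless consonants; and as /d/ after other voiced sounds.
So -ed on *live* is pronounced /d/.

/d/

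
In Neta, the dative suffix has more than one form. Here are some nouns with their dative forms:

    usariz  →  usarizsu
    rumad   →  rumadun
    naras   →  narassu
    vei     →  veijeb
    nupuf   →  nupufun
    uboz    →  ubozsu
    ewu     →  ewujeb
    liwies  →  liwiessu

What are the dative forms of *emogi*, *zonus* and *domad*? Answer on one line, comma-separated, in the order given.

emogijeb, zonussu, domadun

The pattern is sibilance of the final sound: -su when the stem ends in a sibilant (*usariz*, *naras*, *uboz*, *liwies*); -un when the stem ends in a non-sibilant consonant (*rumad*, *nupuf*); -jeb when the stem ends in a vowel (*vei*, *ewu*).
*emogi*: final sound = /i/, a vowel → -jeb → *emogijeb*.
The final sound of *zonus* is /s/, which is a sibilant, so the suffix is -su, giving *zonussu*.
*domad*: final sound = /d/, a non-sibilant consonant → -un → *domadun*.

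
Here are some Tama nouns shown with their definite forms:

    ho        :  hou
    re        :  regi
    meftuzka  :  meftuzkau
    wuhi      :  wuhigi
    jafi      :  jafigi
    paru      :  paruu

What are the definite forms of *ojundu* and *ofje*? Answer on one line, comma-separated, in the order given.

The pattern is front/back vowel harmony: -gi when the last vowel of the stem is a front vowel (*re*, *wuhi*, *jafi*); -u when the last vowel of the stem is a back vowel (*ho*, *meftuzka*, *paru*).
Since the last vowel of *ojundu* is /u/ (a back vowel), it takes -u, giving *ojunduu*.
*ofje*: last vowel = /e/, a front vowel → -gi → *ofjegi*.

ojunduu, ofjegi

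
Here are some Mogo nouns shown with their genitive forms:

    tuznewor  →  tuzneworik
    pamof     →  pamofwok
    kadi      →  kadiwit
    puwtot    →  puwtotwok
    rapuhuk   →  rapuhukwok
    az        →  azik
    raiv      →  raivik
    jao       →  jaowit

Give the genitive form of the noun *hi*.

hiwit

The suffix is conditioned by the final sound: -wok when the stem ends in a voiceless consonant (*pamof*, *puwtot*, *rapuhuk*); -ik when the stem ends in a voiced consonant (*tuznewor*, *az*, *raiv*); -wit when the stem ends in a vowel (*kadi*, *jao*).
The final sound of *hi* is /i/, which is a vowel, so the suffix is -wit, giving *hiwit*.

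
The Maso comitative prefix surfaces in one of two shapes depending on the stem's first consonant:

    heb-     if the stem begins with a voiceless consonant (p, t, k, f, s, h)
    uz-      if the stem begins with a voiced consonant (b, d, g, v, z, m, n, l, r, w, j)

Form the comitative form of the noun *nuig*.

uznuig

*nuig*: first consonant = /n/, voiced → uz- → *uznuig*.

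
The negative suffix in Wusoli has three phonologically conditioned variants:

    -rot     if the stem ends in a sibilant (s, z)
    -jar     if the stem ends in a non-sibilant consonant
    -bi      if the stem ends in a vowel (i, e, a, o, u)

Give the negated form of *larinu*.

larinubi

Since the final sound of *larinu* is /u/ (a vowel), it takes -bi, giving *larinubi*.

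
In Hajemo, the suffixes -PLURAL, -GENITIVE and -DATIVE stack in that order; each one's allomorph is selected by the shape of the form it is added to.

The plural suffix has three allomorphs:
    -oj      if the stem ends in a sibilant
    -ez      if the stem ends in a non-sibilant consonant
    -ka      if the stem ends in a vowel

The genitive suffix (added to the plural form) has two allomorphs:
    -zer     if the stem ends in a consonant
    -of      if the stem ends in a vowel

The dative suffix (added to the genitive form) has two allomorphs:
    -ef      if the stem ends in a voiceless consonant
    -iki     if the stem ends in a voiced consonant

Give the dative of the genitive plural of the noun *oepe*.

oepekaofef

The final sound of *oepe* is /e/, which is a vowel, so the plural suffix is -ka, giving *oepeka*.
The plural form *oepeka* — final sound /a/ (a vowel) → -of → *oepekaof*.
Since the final consonant of the genitive form *oepekaof* is /f/ (voiceless), it takes -ef, giving *oepekaofef*.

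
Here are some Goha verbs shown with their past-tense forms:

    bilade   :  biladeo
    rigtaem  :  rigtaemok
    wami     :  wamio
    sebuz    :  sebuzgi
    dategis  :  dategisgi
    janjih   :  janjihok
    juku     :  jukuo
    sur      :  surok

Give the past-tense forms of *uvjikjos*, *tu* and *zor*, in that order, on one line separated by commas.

Looking at the final sound of each stem: -gi when the stem ends in a sibilant (*sebuz*, *dategis*); -ok when the stem ends in a non-sibilant consonant (*rigtaem*, *janjih*, *sur*); -o when the stem ends in a vowel (*bilade*, *wami*, *juku*).
The final sound of *uvjikjos* is /s/, which is a sibilant, so the suffix is -gi, giving *uvjikjosgi*.
The final sound of *tu* is /u/, which is a vowel, so the suffix is -o, giving *tuo*.
The final sound of *zor* is /r/, which is a non-sibilant consonant, so the suffix is -ok, giving *zorok*.

uvjikjosgi, tuo, zorok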